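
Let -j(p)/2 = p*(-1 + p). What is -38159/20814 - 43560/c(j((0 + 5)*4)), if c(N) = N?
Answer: 6325/114 ≈ 55.482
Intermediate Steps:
j(p) = -2*p*(-1 + p)
-38159/20814 - 43560/c(j((0 + 5)*4)) = -38159/20814 - 43560*1/(8*(0 + 5)*(1 - (0 + 5)*4)) = -38159*1/20814 - 43560*1/(40*(1 - 5*4)) = -11/6 - 43560*1/(40*(1 - 1*20)) = -11/6 - 43560*1/(40*(1 - 20)) = -11/6 - 43560/(2*20*(-19)) = -11/6 - 43560/(-760) = -11/6 - 43560*(-1/760) = -11/6 + 1089/19 = 6325/114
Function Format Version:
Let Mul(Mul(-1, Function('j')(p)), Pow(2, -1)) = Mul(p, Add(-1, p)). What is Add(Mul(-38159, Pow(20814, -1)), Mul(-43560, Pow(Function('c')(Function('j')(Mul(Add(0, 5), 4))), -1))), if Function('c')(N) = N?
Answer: Rational(6325, 114) ≈ 55.482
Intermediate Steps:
Function('j')(p) = Mul(-2, p, Add(-1, p)) (Function('j')(p) = Mul(-2, Mul(p, Add(-1, p))) = Mul(-2, p, Add(-1, p)))
Add(Mul(-38159, Pow(20814, -1)), Mul(-43560, Pow(Function('c')(Function('j')(Mul(Add(0, 5), 4))), -1))) = Add(Mul(-38159, Pow(20814, -1)), Mul(-43560, Pow(Mul(2, Mul(Add(0, 5), 4), Add(1, Mul(-1, Mul(Add(0, 5), 4)))), -1))) = Add(Mul(-38159, Rational(1, 20814)), Mul(-43560, Pow(Mul(2, Mul(5, 4), Add(1, Mul(-1, Mul(5, 4)))), -1))) = Add(Rational(-11, 6), Mul(-43560, Pow(Mul(2, 20, Add(1, Mul(-1, 20))), -1))) = Add(Rational(-11, 6), Mul(-43560, Pow(Mul(2, 20, Add(1, -20)), -1))) = Add(Rational(-11, 6), Mul(-43560, Pow(Mul(2, 20, -19), -1))) = Add(Rational(-11, 6), Mul(-43560, Pow(-760, -1))) = Add(Rational(-11, 6), Mul(-43560, Rational(-1, 760))) = Add(Rational(-11, 6), Rational(1089, 19)) = Rational(6325, 114)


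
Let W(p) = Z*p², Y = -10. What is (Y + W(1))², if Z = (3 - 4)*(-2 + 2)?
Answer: 100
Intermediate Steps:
Z = 0 (Z = -1*0 = 0)
W(p) = 0 (W(p) = 0*p² = 0)
(Y + W(1))² = (-10 + 0)² = (-10)² = 100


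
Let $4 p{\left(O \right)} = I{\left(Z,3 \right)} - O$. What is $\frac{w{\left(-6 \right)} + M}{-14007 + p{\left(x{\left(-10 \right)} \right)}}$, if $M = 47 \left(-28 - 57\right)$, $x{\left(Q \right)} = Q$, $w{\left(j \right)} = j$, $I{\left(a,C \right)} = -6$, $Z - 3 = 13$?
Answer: $\frac{4001}{14006} \approx 0.28566$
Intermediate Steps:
$Z = 16$ ($Z = 3 + 13 = 16$)
$p{\left(O \right)} = - \frac{3}{2} - \frac{O}{4}$ ($p{\left(O \right)} = \frac{-6 - O}{4} = - \frac{3}{2} - \frac{O}{4}$)
$M = -3995$ ($M = 47 \left(-85\right) = -3995$)
$\frac{w{\left(-6 \right)} + M}{-14007 + p{\left(x{\left(-10 \right)} \right)}} = \frac{-6 - 3995}{-14007 - -1} = - \frac{4001}{-14007 + \left(- \frac{3}{2} + \frac{5}{2}\right)} = - \frac{4001}{-14007 + 1} = - \frac{4001}{-14006} = \left(-4001\right) \left(- \frac{1}{14006}\right) = \frac{4001}{14006}$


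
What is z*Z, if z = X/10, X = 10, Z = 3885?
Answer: 3885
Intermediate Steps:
z = 1 (z = 10/10 = 10*(⅒) = 1)
z*Z = 1*3885 = 3885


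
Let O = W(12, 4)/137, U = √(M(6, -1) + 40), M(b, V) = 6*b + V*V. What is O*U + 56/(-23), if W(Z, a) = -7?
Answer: -56/23 - 7*√77/137 ≈ -2.8831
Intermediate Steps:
M(b, V) = V² + 6*b (M(b, V) = 6*b + V² = V² + 6*b)
U = √77 (U = √(((-1)² + 6*6) + 40) = √((1 + 36) + 40) = √(37 + 40) = √77 ≈ 8.7750)
O = -7/137 ≈ -0.051095
O*U + 56/(-23) = -7*√77/137 + 56/(-23) = -7*√77/137 + 56*(-1/23) = -7*√77/137 - 56/23 = -56/23 - 7*√77/137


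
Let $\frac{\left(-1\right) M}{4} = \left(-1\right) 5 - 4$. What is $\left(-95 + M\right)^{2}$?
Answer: $3481$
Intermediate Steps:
$M = 36$ ($M = - 4 \left(\left(-1\right) 5 - 4\right) = - 4 \left(-5 - 4\right) = \left(-4\right) \left(-9\right) = 36$)
$\left(-95 + M\right)^{2} = \left(-95 + 36\right)^{2} = \left(-59\right)^{2} = 3481$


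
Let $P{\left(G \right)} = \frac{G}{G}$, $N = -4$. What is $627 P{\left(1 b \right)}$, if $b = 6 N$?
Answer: $627$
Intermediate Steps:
$b = -24$ ($b = 6 \left(-4\right) = -24$)
$P{\left(G \right)} = 1$
$627 P{\left(1 b \right)} = 627 \cdot 1 = 627$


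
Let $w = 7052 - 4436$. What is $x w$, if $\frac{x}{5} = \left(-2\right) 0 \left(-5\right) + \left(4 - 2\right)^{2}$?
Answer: $52320$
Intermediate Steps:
$w = 2616$
$x = 20$ ($x = 5 \left(\left(-2\right) 0 \left(-5\right) + \left(4 - 2\right)^{2}\right) = 5 \left(0 \left(-5\right) + 2^{2}\right) = 5 \left(0 + 4\right) = 5 \cdot 4 = 20$)
$x w = 20 \cdot 2616 = 52320$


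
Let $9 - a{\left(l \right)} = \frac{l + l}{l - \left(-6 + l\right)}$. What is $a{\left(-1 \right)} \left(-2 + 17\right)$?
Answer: $140$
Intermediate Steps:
$a{\left(l \right)} = 9 - \frac{l}{3}$ ($a{\left(l \right)} = 9 - \frac{l + l}{l - \left(-6 + l\right)} = 9 - \frac{2 l}{6} = 9 - 2 l \frac{1}{6} = 9 - \frac{l}{3}$)
$a{\left(-1 \right)} \left(-2 + 17\right) = \left(9 - - \frac{1}{3}\right) \left(-2 + 17\right) = \left(9 + \frac{1}{3}\right) 15 = \frac{28}{3} \cdot 15 = 140$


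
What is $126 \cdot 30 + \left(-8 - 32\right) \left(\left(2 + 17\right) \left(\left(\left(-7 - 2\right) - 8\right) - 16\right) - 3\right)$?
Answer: $28980$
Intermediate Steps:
$126 \cdot 30 + \left(-8 - 32\right) \left(\left(2 + 17\right) \left(\left(\left(-7 - 2\right) - 8\right) - 16\right) - 3\right) = 3780 - 40 \left(19 \left(\left(-9 - 8\right) - 16\right) - 3\right) = 3780 - 40 \left(19 \left(-17 - 16\right) - 3\right) = 3780 - 40 \left(19 \left(-33\right) - 3\right) = 3780 - 40 \left(-627 - 3\right) = 3780 - -25200 = 3780 + 25200 = 28980$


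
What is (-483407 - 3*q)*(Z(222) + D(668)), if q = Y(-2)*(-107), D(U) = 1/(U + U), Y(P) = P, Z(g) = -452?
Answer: 292303153679/1336 ≈ 2.1879e+8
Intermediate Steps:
D(U) = 1/(2*U)
q = 214 (q = -2*(-107) = 214)
(-483407 - 3*q)*(Z(222) + D(668)) = (-483407 - 3*214)*(-452 + (½)/668) = (-483407 - 642)*(-452 + (½)*(1/668)) = -484049*(-452 + 1/1336) = -484049*(-603871/1336) = 292303153679/1336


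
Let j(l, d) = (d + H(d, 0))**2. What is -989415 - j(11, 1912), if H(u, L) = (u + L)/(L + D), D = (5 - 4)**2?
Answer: -15612391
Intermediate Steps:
D = 1 (D = 1**2 = 1)
H(u, L) = (L + u)/(1 + L) (H(u, L) = (u + L)/(L + 1) = (L + u)/(1 + L))
j(l, d) = 4*d**2 (j(l, d) = (d + (0 + d)/(1 + 0))**2 = (d + d/1)**2 = (d + 1*d)**2 = (d + d)**2 = (2*d)**2 = 4*d**2)
-989415 - j(11, 1912) = -989415 - 4*1912**2 = -989415 - 4*3655744 = -989415 - 1*14622976 = -989415 - 14622976 = -15612391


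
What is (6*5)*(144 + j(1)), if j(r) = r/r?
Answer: 4350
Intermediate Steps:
j(r) = 1
(6*5)*(144 + j(1)) = (6*5)*(144 + 1) = 30*145 = 4350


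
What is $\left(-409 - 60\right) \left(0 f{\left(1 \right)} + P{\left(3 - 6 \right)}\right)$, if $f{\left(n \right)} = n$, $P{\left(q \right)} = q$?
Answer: $1407$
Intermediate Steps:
$\left(-409 - 60\right) \left(0 f{\left(1 \right)} + P{\left(3 - 6 \right)}\right) = \left(-409 - 60\right) \left(0 \cdot 1 + \left(3 - 6\right)\right) = - 469 \left(0 + \left(3 - 6\right)\right) = - 469 \left(0 - 3\right) = \left(-469\right) \left(-3\right) = 1407$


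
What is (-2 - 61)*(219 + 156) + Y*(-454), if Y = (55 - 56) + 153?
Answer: -92633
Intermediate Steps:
Y = 152 (Y = -1 + 153 = 152)
(-2 - 61)*(219 + 156) + Y*(-454) = (-2 - 61)*(219 + 156) + 152*(-454) = -63*375 - 69008 = -23625 - 69008 = -92633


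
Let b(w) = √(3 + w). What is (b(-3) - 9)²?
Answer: 81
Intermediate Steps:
(b(-3) - 9)² = (√(3 - 3) - 9)² = (√0 - 9)² = (0 - 9)² = (-9)² = 81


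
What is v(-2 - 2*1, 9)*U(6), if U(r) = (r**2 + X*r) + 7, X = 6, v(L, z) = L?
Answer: -316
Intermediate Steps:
U(r) = 7 + r**2 + 6*r (U(r) = (r**2 + 6*r) + 7 = 7 + r**2 + 6*r)
v(-2 - 2*1, 9)*U(6) = (-2 - 2*1)*(7 + 6**2 + 6*6) = (-2 - 2)*(7 + 36 + 36) = -4*79 = -316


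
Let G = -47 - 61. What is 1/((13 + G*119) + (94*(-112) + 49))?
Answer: -1/23318 ≈ -4.2885e-5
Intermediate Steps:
G = -108
1/((13 + G*119) + (94*(-112) + 49)) = 1/((13 - 108*119) + (94*(-112) + 49)) = 1/((13 - 12852) + (-10528 + 49)) = 1/(-12839 - 10479) = 1/(-23318) = -1/23318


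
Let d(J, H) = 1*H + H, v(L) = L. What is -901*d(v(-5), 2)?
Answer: -3604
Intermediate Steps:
d(J, H) = 2*H (d(J, H) = H + H = 2*H)
-901*d(v(-5), 2) = -1802*2 = -901*4 = -3604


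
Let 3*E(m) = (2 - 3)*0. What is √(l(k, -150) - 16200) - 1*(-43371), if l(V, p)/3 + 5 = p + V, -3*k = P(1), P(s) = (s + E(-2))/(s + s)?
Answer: 43371 + I*√66662/2 ≈ 43371.0 + 129.09*I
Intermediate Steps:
E(m) = 0 (E(m) = ((2 - 3)*0)/3 = (-1*0)/3 = (⅓)*0 = 0)
P(s) = ½ (P(s) = (s + 0)/(s + s) = s/((2*s)) = s*(1/(2*s)) = ½)
k = -⅙ (k = -⅓*½ = -⅙ ≈ -0.16667)
l(V, p) = -15 + 3*V + 3*p (l(V, p) = -15 + 3*(p + V) = -15 + 3*(V + p) = -15 + (3*V + 3*p) = -15 + 3*V + 3*p)
√(l(k, -150) - 16200) - 1*(-43371) = √((-15 + 3*(-⅙) + 3*(-150)) - 16200) - 1*(-43371) = √((-15 - ½ - 450) - 16200) + 43371 = √(-931/2 - 16200) + 43371 = √(-33331/2) + 43371 = I*√66662/2 + 43371 = 43371 + I*√66662/2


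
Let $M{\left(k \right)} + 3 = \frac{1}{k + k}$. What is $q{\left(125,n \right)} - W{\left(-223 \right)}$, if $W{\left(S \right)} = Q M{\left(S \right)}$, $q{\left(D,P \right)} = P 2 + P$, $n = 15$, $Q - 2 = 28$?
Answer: $\frac{30120}{223} \approx 135.07$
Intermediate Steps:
$M{\left(k \right)} = -3 + \frac{1}{2 k}$ ($M{\left(k \right)} = -3 + \frac{1}{k + k} = -3 + \frac{1}{2 k}$)
$Q = 30$ ($Q = 2 + 28 = 30$)
$q{\left(D,P \right)} = 3 P$ ($q{\left(D,P \right)} = 2 P + P = 3 P$)
$W{\left(S \right)} = -90 + \frac{15}{S}$ ($W{\left(S \right)} = 30 \left(-3 + \frac{1}{2 S}\right) = -90 + \frac{15}{S}$)
$q{\left(125,n \right)} - W{\left(-223 \right)} = 3 \cdot 15 - \left(-90 + \frac{15}{-223}\right) = 45 - \left(-90 + 15 \left(- \frac{1}{223}\right)\right) = 45 - \left(-90 - \frac{15}{223}\right) = 45 - - \frac{20085}{223} = 45 + \frac{20085}{223} = \frac{30120}{223}$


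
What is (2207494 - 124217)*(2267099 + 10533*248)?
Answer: 10164898050391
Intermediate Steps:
(2207494 - 124217)*(2267099 + 10533*248) = 2083277*(2267099 + 2612184) = 2083277*4879283 = 10164898050391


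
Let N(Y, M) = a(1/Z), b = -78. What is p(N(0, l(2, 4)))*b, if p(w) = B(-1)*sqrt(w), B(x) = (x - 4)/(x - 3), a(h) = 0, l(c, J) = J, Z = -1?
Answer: 0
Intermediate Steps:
B(x) = (-4 + x)/(-3 + x)
N(Y, M) = 0
p(w) = 5*sqrt(w)/4 (p(w) = ((-4 - 1)/(-3 - 1))*sqrt(w) = (-5/(-4))*sqrt(w) = (-1/4*(-5))*sqrt(w) = 5*sqrt(w)/4)
p(N(0, l(2, 4)))*b = (5*sqrt(0)/4)*(-78) = ((5/4)*0)*(-78) = 0*(-78) = 0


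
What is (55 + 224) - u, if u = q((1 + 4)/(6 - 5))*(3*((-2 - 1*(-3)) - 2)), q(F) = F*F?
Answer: 354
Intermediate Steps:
q(F) = F**2
u = -75 (u = ((1 + 4)/(6 - 5))**2*(3*((-2 - 1*(-3)) - 2)) = (5/1)**2*(3*((-2 + 3) - 2)) = (5*1)**2*(3*(1 - 2)) = 5**2*(3*(-1)) = 25*(-3) = -75)
(55 + 224) - u = (55 + 224) - 1*(-75) = 279 + 75 = 354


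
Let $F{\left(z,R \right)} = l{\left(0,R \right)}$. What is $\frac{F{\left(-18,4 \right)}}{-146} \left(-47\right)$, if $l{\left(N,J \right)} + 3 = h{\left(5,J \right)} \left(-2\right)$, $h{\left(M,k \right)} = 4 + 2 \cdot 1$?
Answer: $- \frac{705}{146} \approx -4.8288$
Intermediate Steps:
$h{\left(M,k \right)} = 6$ ($h{\left(M,k \right)} = 4 + 2 = 6$)
$l{\left(N,J \right)} = -15$ ($l{\left(N,J \right)} = -3 + 6 \left(-2\right) = -3 - 12 = -15$)
$F{\left(z,R \right)} = -15$
$\frac{F{\left(-18,4 \right)}}{-146} \left(-47\right) = - \frac{15}{-146} \left(-47\right) = \left(-15\right) \left(- \frac{1}{146}\right) \left(-47\right) = \frac{15}{146} \left(-47\right) = - \frac{705}{146}$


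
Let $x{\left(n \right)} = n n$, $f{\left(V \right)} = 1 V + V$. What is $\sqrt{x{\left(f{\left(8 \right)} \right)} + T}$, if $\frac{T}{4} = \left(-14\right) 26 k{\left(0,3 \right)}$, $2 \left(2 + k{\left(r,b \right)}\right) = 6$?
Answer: $20 i \sqrt{3} \approx 34.641 i$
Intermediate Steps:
$f{\left(V \right)} = 2 V$ ($f{\left(V \right)} = V + V = 2 V$)
$k{\left(r,b \right)} = 1$ ($k{\left(r,b \right)} = -2 + \frac{1}{2} \cdot 6 = -2 + 3 = 1$)
$x{\left(n \right)} = n^{2}$
$T = -1456$ ($T = 4 \left(-14\right) 26 \cdot 1 = 4 \left(\left(-364\right) 1\right) = 4 \left(-364\right) = -1456$)
$\sqrt{x{\left(f{\left(8 \right)} \right)} + T} = \sqrt{\left(2 \cdot 8\right)^{2} - 1456} = \sqrt{16^{2} - 1456} = \sqrt{256 - 1456} = \sqrt{-1200} = 20 i \sqrt{3}$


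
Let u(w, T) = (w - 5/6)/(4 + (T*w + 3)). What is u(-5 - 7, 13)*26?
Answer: 1001/447 ≈ 2.2394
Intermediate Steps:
u(w, T) = (-⅚ + w)/(7 + T*w) (u(w, T) = (w - 5*⅙)/(4 + (3 + T*w)) = (w - ⅚)/(7 + T*w) = (-⅚ + w)/(7 + T*w))
u(-5 - 7, 13)*26 = ((-⅚ + (-5 - 7))/(7 + 13*(-5 - 7)))*26 = ((-⅚ - 12)/(7 + 13*(-12)))*26 = (-77/6/(7 - 156))*26 = (-77/6/(-149))*26 = -1/149*(-77/6)*26 = (77/894)*26 = 1001/447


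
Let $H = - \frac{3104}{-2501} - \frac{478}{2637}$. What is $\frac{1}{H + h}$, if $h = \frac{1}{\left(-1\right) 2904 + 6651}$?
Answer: $\frac{8237326113}{8732421109} \approx 0.9433$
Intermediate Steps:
$H = \frac{6989770}{6595137}$ ($H = \left(-3104\right) \left(- \frac{1}{2501}\right) - \frac{478}{2637} = \frac{3104}{2501} - \frac{478}{2637} = \frac{6989770}{6595137} \approx 1.0598$)
$h = \frac{1}{3747}$ ($h = \frac{1}{-2904 + 6651} = \frac{1}{3747} \approx 0.00026688$)
$\frac{1}{H + h} = \frac{1}{\frac{6989770}{6595137} + \frac{1}{3747}} = \frac{1}{\frac{8732421109}{8237326113}} = \frac{8237326113}{8732421109}$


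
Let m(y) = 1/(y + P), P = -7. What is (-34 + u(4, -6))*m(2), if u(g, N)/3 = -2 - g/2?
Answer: 46/5 ≈ 9.2000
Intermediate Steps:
u(g, N) = -6 - 3*g/2 (u(g, N) = 3*(-2 - g/2) = -6 - 3*g/2)
m(y) = 1/(-7 + y) (m(y) = 1/(y - 7) = 1/(-7 + y))
(-34 + u(4, -6))*m(2) = (-34 + (-6 - 3/2*4))/(-7 + 2) = (-34 + (-6 - 6))/(-5) = (-34 - 12)*(-1/5) = -46*(-1/5) = 46/5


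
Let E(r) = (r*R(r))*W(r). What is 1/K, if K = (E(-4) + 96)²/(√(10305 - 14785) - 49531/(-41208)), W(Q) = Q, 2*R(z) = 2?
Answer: 49531/516913152 + I*√70/1568 ≈ 9.5821e-5 + 0.0053358*I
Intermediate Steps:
R(z) = 1 (R(z) = (½)*2 = 1)
E(r) = r² (E(r) = (r*1)*r = r*r = r²)
K = 12544/(49531/41208 + 8*I*√70) (K = ((-4)² + 96)²/(√(10305 - 14785) - 49531/(-41208)) = (16 + 96)²/(√(-4480) - 49531*(-1)/41208) = 112²/(8*I*√70 - 1*(-49531/41208)) = 12544/(8*I*√70 + 49531/41208) = 12544/(49531/41208 + 8*I*√70) ≈ 3.3644 - 187.35*I)
1/K = 1/(25603225331712/7609938022681 - 170407657340928*I*√70/7609938022681)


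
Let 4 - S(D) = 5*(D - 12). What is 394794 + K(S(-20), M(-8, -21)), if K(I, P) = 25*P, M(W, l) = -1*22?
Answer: 394244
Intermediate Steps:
S(D) = 64 - 5*D (S(D) = 4 - 5*(D - 12) = 4 - 5*(-12 + D) = 4 - (-60 + 5*D) = 4 + (60 - 5*D) = 64 - 5*D)
M(W, l) = -22
394794 + K(S(-20), M(-8, -21)) = 394794 + 25*(-22) = 394794 - 550 = 394244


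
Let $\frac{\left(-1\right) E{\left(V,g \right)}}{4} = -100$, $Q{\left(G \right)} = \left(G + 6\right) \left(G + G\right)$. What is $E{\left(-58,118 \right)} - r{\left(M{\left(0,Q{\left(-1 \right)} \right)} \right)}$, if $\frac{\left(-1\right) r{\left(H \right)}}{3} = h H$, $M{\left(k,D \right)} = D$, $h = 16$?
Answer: $-80$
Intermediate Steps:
$Q{\left(G \right)} = 2 G \left(6 + G\right)$ ($Q{\left(G \right)} = \left(6 + G\right) 2 G = 2 G \left(6 + G\right)$)
$E{\left(V,g \right)} = 400$ ($E{\left(V,g \right)} = \left(-4\right) \left(-100\right) = 400$)
$r{\left(H \right)} = - 48 H$ ($r{\left(H \right)} = - 3 \cdot 16 H = - 48 H$)
$E{\left(-58,118 \right)} - r{\left(M{\left(0,Q{\left(-1 \right)} \right)} \right)} = 400 - - 48 \cdot 2 \left(-1\right) \left(6 - 1\right) = 400 - - 48 \cdot 2 \left(-1\right) 5 = 400 - \left(-48\right) \left(-10\right) = 400 - 480 = -80$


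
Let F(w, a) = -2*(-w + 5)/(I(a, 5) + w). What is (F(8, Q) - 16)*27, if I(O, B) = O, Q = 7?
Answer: -2106/5 ≈ -421.20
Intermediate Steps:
F(w, a) = -2*(5 - w)/(a + w) (F(w, a) = -2*(-w + 5)/(a + w) = -2*(5 - w)/(a + w))
(F(8, Q) - 16)*27 = (2*(-5 + 8)/(7 + 8) - 16)*27 = (2*3/15 - 16)*27 = (2*(1/15)*3 - 16)*27 = (⅖ - 16)*27 = -78/5*27 = -2106/5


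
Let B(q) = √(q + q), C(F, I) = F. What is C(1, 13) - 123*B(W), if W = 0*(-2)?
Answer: 1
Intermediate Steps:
W = 0
B(q) = √2*√q (B(q) = √(2*q) = √2*√q)
C(1, 13) - 123*B(W) = 1 - 123*√2*√0 = 1 - 123*√2*0 = 1 - 123*0 = 1 + 0 = 1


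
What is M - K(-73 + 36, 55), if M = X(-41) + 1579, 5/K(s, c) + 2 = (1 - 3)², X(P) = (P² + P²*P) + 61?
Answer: -131205/2 ≈ -65603.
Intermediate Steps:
X(P) = 61 + P² + P³ (X(P) = (P² + P³) + 61 = 61 + P² + P³)
K(s, c) = 5/2 (K(s, c) = 5/(-2 + (1 - 3)²) = 5/(-2 + (-2)²) = 5/(-2 + 4) = 5/2)
M = -65600 (M = (61 + (-41)² + (-41)³) + 1579 = (61 + 1681 - 68921) + 1579 = -67179 + 1579 = -65600)
M - K(-73 + 36, 55) = -65600 - 1*5/2 = -65600 - 5/2 = -131205/2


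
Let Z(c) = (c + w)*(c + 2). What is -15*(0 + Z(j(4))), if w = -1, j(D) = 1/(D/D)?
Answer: 0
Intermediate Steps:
j(D) = 1 (j(D) = 1/1 = 1)
Z(c) = (-1 + c)*(2 + c) (Z(c) = (c - 1)*(c + 2) = (-1 + c)*(2 + c))
-15*(0 + Z(j(4))) = -15*(0 + (-2 + 1 + 1²)) = -15*(0 + (-2 + 1 + 1)) = -15*(0 + 0) = -15*0 = 0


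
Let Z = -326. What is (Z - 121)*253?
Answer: -113091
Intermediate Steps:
(Z - 121)*253 = (-326 - 121)*253 = -447*253 = -113091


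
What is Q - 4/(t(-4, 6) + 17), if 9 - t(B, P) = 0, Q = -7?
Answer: -93/13 ≈ -7.1538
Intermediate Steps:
t(B, P) = 9 (t(B, P) = 9 - 1*0 = 9 + 0 = 9)
Q - 4/(t(-4, 6) + 17) = -7 - 4/(9 + 17) = -7 - 4/26 = -7 + (1/26)*(-4) = -7 - 2/13 = -93/13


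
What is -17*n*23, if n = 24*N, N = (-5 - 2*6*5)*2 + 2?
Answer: 1201152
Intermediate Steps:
N = -128 (N = (-5 - 12*5)*2 + 2 = (-5 - 60)*2 + 2 = -65*2 + 2 = -130 + 2 = -128)
n = -3072 (n = 24*(-128) = -3072)
-17*n*23 = -17*(-3072)*23 = 52224*23 = 1201152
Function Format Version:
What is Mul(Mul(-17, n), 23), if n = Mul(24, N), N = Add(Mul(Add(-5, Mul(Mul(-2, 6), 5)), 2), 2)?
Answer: 1201152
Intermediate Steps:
N = -128 (N = Add(Mul(Add(-5, Mul(-12, 5)), 2), 2) = Add(Mul(Add(-5, -60), 2), 2) = Add(Mul(-65, 2), 2) = Add(-130, 2) = -128)
n = -3072 (n = Mul(24, -128) = -3072)
Mul(Mul(-17, n), 23) = Mul(Mul(-17, -3072), 23) = Mul(52224, 23) = 1201152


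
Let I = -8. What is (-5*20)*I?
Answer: 800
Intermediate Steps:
(-5*20)*I = -5*20*(-8) = -100*(-8) = 800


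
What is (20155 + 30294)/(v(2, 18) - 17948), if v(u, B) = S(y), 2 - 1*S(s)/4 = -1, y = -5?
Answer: -50449/17936 ≈ -2.8127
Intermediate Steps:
S(s) = 12 (S(s) = 8 - 4*(-1) = 8 + 4 = 12)
v(u, B) = 12
(20155 + 30294)/(v(2, 18) - 17948) = (20155 + 30294)/(12 - 17948) = 50449/(-17936) = 50449*(-1/17936) = -50449/17936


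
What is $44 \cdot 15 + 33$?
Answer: $693$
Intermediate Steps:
$44 \cdot 15 + 33 = 660 + 33 = 693$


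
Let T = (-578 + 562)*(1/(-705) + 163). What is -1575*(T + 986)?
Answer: 120066870/47 ≈ 2.5546e+6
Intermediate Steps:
T = -1838624/705 (T = -16*(-1/705 + 163) = -16*114914/705 = -1838624/705 ≈ -2608.0)
-1575*(T + 986) = -1575*(-1838624/705 + 986) = -1575*(-1143494/705) = 120066870/47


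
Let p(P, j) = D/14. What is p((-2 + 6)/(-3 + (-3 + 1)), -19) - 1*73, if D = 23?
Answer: -999/14 ≈ -71.357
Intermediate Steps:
p(P, j) = 23/14
p((-2 + 6)/(-3 + (-3 + 1)), -19) - 1*73 = 23/14 - 1*73 = 23/14 - 73 = -999/14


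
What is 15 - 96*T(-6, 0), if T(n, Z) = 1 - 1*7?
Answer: 591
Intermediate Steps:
T(n, Z) = -6 (T(n, Z) = 1 - 7 = -6)
15 - 96*T(-6, 0) = 15 - 96*(-6) = 15 + 576 = 591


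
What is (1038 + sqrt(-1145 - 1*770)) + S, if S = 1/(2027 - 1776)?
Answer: 260539/251 + I*sqrt(1915) ≈ 1038.0 + 43.761*I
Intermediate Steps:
S = 1/251 ≈ 0.0039841
(1038 + sqrt(-1145 - 1*770)) + S = (1038 + sqrt(-1145 - 1*770)) + 1/251 = (1038 + sqrt(-1145 - 770)) + 1/251 = (1038 + sqrt(-1915)) + 1/251 = (1038 + I*sqrt(1915)) + 1/251 = 260539/251 + I*sqrt(1915)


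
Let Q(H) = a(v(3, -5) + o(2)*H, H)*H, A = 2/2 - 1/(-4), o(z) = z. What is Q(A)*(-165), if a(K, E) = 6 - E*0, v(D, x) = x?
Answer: -2475/2 ≈ -1237.5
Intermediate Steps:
A = 5/4 (A = 2*(1/2) - 1*(-1/4) = 1 + 1/4 = 5/4 ≈ 1.2500)
a(K, E) = 6 (a(K, E) = 6 - 1*0 = 6 + 0 = 6)
Q(H) = 6*H
Q(A)*(-165) = (6*(5/4))*(-165) = (15/2)*(-165) = -2475/2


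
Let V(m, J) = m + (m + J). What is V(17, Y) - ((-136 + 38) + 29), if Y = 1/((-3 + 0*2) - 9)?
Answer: 1235/12 ≈ 102.92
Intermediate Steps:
Y = -1/12 (Y = 1/((-3 + 0) - 9) = 1/(-3 - 9) = 1/(-12) = -1/12 ≈ -0.083333)
V(m, J) = J + 2*m (V(m, J) = m + (J + m) = J + 2*m)
V(17, Y) - ((-136 + 38) + 29) = (-1/12 + 2*17) - ((-136 + 38) + 29) = (-1/12 + 34) - (-98 + 29) = 407/12 - 1*(-69) = 407/12 + 69 = 1235/12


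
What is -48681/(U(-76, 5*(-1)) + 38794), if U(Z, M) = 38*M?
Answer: -16227/12868 ≈ -1.2610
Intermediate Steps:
-48681/(U(-76, 5*(-1)) + 38794) = -48681/(38*(5*(-1)) + 38794) = -48681/(38*(-5) + 38794) = -48681/(-190 + 38794) = -48681/38604 = -48681*1/38604 = -16227/12868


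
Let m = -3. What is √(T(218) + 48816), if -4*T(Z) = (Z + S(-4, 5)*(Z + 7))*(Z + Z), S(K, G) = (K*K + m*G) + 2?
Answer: 11*I*√401 ≈ 220.27*I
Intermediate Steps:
S(K, G) = 2 + K² - 3*G (S(K, G) = (K*K - 3*G) + 2 = (K² - 3*G) + 2 = 2 + K² - 3*G)
T(Z) = -Z*(21 + 4*Z)/2 (T(Z) = -(Z + (2 + (-4)² - 3*5)*(Z + 7))*(Z + Z)/4 = -(Z + (2 + 16 - 15)*(7 + Z))*2*Z/4 = -(Z + 3*(7 + Z))*2*Z/4 = -(Z + (21 + 3*Z))*2*Z/4 = -(21 + 4*Z)*2*Z/4 = -Z*(21 + 4*Z)/2)
√(T(218) + 48816) = √(-½*218*(21 + 4*218) + 48816) = √(-½*218*(21 + 872) + 48816) = √(-½*218*893 + 48816) = √(-97337 + 48816) = √(-48521) = 11*I*√401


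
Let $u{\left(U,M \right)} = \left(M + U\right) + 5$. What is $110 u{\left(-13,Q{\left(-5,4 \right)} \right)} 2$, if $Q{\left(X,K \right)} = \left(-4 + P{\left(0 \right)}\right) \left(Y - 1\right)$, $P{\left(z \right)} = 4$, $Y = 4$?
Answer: $-1760$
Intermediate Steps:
$Q{\left(X,K \right)} = 0$ ($Q{\left(X,K \right)} = \left(-4 + 4\right) \left(4 - 1\right) = 0 \cdot 3 = 0$)
$u{\left(U,M \right)} = 5 + M + U$
$110 u{\left(-13,Q{\left(-5,4 \right)} \right)} 2 = 110 \left(5 + 0 - 13\right) 2 = 110 \left(-8\right) 2 = \left(-880\right) 2 = -1760$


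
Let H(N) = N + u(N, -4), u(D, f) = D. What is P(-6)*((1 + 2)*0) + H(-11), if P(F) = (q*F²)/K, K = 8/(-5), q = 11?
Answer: -22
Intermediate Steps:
K = -8/5 (K = 8*(-⅕) = -8/5 ≈ -1.6000)
H(N) = 2*N (H(N) = N + N = 2*N)
P(F) = -55*F²/8 (P(F) = (11*F²)/(-8/5) = (11*F²)*(-5/8) = -55*F²/8)
P(-6)*((1 + 2)*0) + H(-11) = (-55/8*(-6)²)*((1 + 2)*0) + 2*(-11) = (-55/8*36)*(3*0) - 22 = -495/2*0 - 22 = 0 - 22 = -22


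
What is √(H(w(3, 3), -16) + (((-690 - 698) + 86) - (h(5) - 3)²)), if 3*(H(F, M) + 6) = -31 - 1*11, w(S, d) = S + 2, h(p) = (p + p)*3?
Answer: I*√2051 ≈ 45.288*I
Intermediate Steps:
h(p) = 6*p (h(p) = (2*p)*3 = 6*p)
w(S, d) = 2 + S
H(F, M) = -20 (H(F, M) = -6 + (-31 - 1*11)/3 = -6 + (-31 - 11)/3 = -6 + (⅓)*(-42) = -6 - 14 = -20)
√(H(w(3, 3), -16) + (((-690 - 698) + 86) - (h(5) - 3)²)) = √(-20 + (((-690 - 698) + 86) - (6*5 - 3)²)) = √(-20 + ((-1388 + 86) - (30 - 3)²)) = √(-20 + (-1302 - 1*27²)) = √(-20 + (-1302 - 1*729)) = √(-20 + (-1302 - 729)) = √(-20 - 2031) = √(-2051) = I*√2051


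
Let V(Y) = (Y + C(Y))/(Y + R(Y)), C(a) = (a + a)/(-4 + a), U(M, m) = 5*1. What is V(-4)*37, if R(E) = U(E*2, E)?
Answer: -111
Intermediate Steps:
U(M, m) = 5
R(E) = 5
C(a) = 2*a/(-4 + a) (C(a) = (2*a)/(-4 + a) = 2*a/(-4 + a))
V(Y) = (Y + 2*Y/(-4 + Y))/(5 + Y) (V(Y) = (Y + 2*Y/(-4 + Y))/(Y + 5) = (Y + 2*Y/(-4 + Y))/(5 + Y))
V(-4)*37 = -4*(-2 - 4)/((-4 - 4)*(5 - 4))*37 = -4*(-6)/(-8*1)*37 = -4*(-⅛)*1*(-6)*37 = -3*37 = -111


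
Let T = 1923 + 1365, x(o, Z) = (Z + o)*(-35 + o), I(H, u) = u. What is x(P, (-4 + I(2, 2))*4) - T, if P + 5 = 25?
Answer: -3468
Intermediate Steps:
P = 20 (P = -5 + 25 = 20)
x(o, Z) = (-35 + o)*(Z + o)
T = 3288
x(P, (-4 + I(2, 2))*4) - T = (20**2 - 35*(-4 + 2)*4 - 35*20 + ((-4 + 2)*4)*20) - 1*3288 = (400 - (-70)*4 - 700 - 2*4*20) - 3288 = (400 - 35*(-8) - 700 - 8*20) - 3288 = (400 + 280 - 700 - 160) - 3288 = -180 - 3288 = -3468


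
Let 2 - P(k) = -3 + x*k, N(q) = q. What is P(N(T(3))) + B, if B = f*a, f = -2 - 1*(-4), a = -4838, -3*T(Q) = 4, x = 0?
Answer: -9671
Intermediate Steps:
T(Q) = -4/3 (T(Q) = -⅓*4 = -4/3)
f = 2 (f = -2 + 4 = 2)
B = -9676 (B = 2*(-4838) = -9676)
P(k) = 5 (P(k) = 2 - (-3 + 0*k) = 2 - (-3 + 0) = 2 - 1*(-3) = 2 + 3 = 5)
P(N(T(3))) + B = 5 - 9676 = -9671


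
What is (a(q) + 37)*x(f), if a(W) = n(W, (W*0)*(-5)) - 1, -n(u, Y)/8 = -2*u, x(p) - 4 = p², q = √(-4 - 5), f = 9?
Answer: 3060 + 4080*I ≈ 3060.0 + 4080.0*I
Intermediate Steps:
q = 3*I (q = √(-9) = 3*I ≈ 3.0*I)
x(p) = 4 + p²
n(u, Y) = 16*u (n(u, Y) = -(-16)*u = 16*u)
a(W) = -1 + 16*W (a(W) = 16*W - 1 = -1 + 16*W)
(a(q) + 37)*x(f) = ((-1 + 16*(3*I)) + 37)*(4 + 9²) = ((-1 + 48*I) + 37)*(4 + 81) = (36 + 48*I)*85 = 3060 + 4080*I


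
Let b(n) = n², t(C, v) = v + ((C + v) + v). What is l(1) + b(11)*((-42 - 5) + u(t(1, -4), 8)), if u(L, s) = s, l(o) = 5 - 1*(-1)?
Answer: -4713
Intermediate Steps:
l(o) = 6 (l(o) = 5 + 1 = 6)
t(C, v) = C + 3*v (t(C, v) = v + (C + 2*v) = C + 3*v)
l(1) + b(11)*((-42 - 5) + u(t(1, -4), 8)) = 6 + 11²*((-42 - 5) + 8) = 6 + 121*(-47 + 8) = 6 + 121*(-39) = 6 - 4719 = -4713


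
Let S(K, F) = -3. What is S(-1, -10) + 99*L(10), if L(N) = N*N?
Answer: 9897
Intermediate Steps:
L(N) = N²
S(-1, -10) + 99*L(10) = -3 + 99*10² = -3 + 99*100 = -3 + 9900 = 9897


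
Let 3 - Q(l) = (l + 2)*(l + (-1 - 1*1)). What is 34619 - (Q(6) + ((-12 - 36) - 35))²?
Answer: 22075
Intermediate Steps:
Q(l) = 3 - (-2 + l)*(2 + l) (Q(l) = 3 - (l + 2)*(l + (-1 - 1*1)) = 3 - (2 + l)*(l + (-1 - 1)) = 3 - (2 + l)*(l - 2) = 3 - (2 + l)*(-2 + l) = 3 - (-2 + l)*(2 + l))
34619 - (Q(6) + ((-12 - 36) - 35))² = 34619 - ((7 - 1*6²) + ((-12 - 36) - 35))² = 34619 - ((7 - 1*36) + (-48 - 35))² = 34619 - ((7 - 36) - 83)² = 34619 - (-29 - 83)² = 34619 - 1*(-112)² = 34619 - 1*12544 = 34619 - 12544 = 22075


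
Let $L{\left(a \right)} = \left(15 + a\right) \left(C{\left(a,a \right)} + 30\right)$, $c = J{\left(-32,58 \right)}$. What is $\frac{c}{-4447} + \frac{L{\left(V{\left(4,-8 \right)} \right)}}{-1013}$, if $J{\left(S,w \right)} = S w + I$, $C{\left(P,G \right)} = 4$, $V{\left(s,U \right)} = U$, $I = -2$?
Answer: $\frac{823768}{4504811} \approx 0.18286$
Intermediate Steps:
$J{\left(S,w \right)} = -2 + S w$ ($J{\left(S,w \right)} = S w - 2 = -2 + S w$)
$c = -1858$ ($c = -2 - 1856 = -1858$)
$L{\left(a \right)} = 510 + 34 a$ ($L{\left(a \right)} = \left(15 + a\right) \left(4 + 30\right) = \left(15 + a\right) 34 = 510 + 34 a$)
$\frac{c}{-4447} + \frac{L{\left(V{\left(4,-8 \right)} \right)}}{-1013} = - \frac{1858}{-4447} + \frac{510 + 34 \left(-8\right)}{-1013} = \left(-1858\right) \left(- \frac{1}{4447}\right) + \left(510 - 272\right) \left(- \frac{1}{1013}\right) = \frac{1858}{4447} + 238 \left(- \frac{1}{1013}\right) = \frac{1858}{4447} - \frac{238}{1013} = \frac{823768}{4504811}$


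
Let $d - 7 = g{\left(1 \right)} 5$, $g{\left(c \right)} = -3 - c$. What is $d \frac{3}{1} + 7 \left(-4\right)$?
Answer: $-67$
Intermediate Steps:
$d = -13$ ($d = 7 + \left(-3 - 1\right) 5 = 7 - 20 = -13$)
$d \frac{3}{1} + 7 \left(-4\right) = - 13 \cdot \frac{3}{1} + 7 \left(-4\right) = - 13 \cdot 3 \cdot 1 - 28 = \left(-13\right) 3 - 28 = -39 - 28 = -67$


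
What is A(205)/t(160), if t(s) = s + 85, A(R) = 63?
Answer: 9/35 ≈ 0.25714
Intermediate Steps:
t(s) = 85 + s
A(205)/t(160) = 63/(85 + 160) = 63/245 = 63*(1/245) = 9/35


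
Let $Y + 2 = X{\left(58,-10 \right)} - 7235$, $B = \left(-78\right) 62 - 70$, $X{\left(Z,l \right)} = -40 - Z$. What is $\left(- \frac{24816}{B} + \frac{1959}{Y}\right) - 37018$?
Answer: $- \frac{20180896889}{545235} \approx -37013.0$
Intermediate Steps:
$B = -4906$ ($B = -4836 - 70 = -4906$)
$Y = -7335$ ($Y = -2 - 7333 = -7335$)
$\left(- \frac{24816}{B} + \frac{1959}{Y}\right) - 37018 = \left(- \frac{24816}{-4906} + \frac{1959}{-7335}\right) - 37018 = \left(\left(-24816\right) \left(- \frac{1}{4906}\right) + 1959 \left(- \frac{1}{7335}\right)\right) - 37018 = \left(\frac{1128}{223} - \frac{653}{2445}\right) - 37018 = \frac{2612341}{545235} - 37018 = - \frac{20180896889}{545235}$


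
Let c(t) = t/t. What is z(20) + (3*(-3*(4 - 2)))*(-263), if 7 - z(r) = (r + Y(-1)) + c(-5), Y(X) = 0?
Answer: 4720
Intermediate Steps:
c(t) = 1
z(r) = 6 - r (z(r) = 7 - ((r + 0) + 1) = 7 - (r + 1) = 7 - (1 + r) = 7 + (-1 - r) = 6 - r)
z(20) + (3*(-3*(4 - 2)))*(-263) = (6 - 1*20) + (3*(-3*(4 - 2)))*(-263) = (6 - 20) + (3*(-3*2))*(-263) = -14 + (3*(-6))*(-263) = -14 - 18*(-263) = -14 + 4734 = 4720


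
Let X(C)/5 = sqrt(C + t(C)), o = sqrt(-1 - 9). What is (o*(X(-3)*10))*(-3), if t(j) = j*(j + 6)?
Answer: 300*sqrt(30) ≈ 1643.2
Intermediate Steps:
t(j) = j*(6 + j)
o = I*sqrt(10) (o = sqrt(-10) = I*sqrt(10) ≈ 3.1623*I)
X(C) = 5*sqrt(C + C*(6 + C))
(o*(X(-3)*10))*(-3) = ((I*sqrt(10))*((5*sqrt(-3*(7 - 3)))*10))*(-3) = ((I*sqrt(10))*((5*sqrt(-3*4))*10))*(-3) = ((I*sqrt(10))*((5*sqrt(-12))*10))*(-3) = ((I*sqrt(10))*((5*(2*I*sqrt(3)))*10))*(-3) = ((I*sqrt(10))*((10*I*sqrt(3))*10))*(-3) = ((I*sqrt(10))*(100*I*sqrt(3)))*(-3) = -100*sqrt(30)*(-3) = 300*sqrt(30)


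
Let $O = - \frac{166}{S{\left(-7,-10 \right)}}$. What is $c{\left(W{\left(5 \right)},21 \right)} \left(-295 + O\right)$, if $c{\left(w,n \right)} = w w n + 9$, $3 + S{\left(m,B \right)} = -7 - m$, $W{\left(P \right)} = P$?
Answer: $-127982$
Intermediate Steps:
$S{\left(m,B \right)} = -10 - m$ ($S{\left(m,B \right)} = -3 - \left(7 + m\right) = -10 - m$)
$c{\left(w,n \right)} = 9 + n w^{2}$ ($c{\left(w,n \right)} = w^{2} n + 9 = n w^{2} + 9 = 9 + n w^{2}$)
$O = \frac{166}{3}$ ($O = - \frac{166}{-10 - -7} = - \frac{166}{-10 + 7} = - \frac{166}{-3} = \left(-166\right) \left(- \frac{1}{3}\right) = \frac{166}{3} \approx 55.333$)
$c{\left(W{\left(5 \right)},21 \right)} \left(-295 + O\right) = \left(9 + 21 \cdot 5^{2}\right) \left(-295 + \frac{166}{3}\right) = \left(9 + 21 \cdot 25\right) \left(- \frac{719}{3}\right) = \left(9 + 525\right) \left(- \frac{719}{3}\right) = 534 \left(- \frac{719}{3}\right) = -127982$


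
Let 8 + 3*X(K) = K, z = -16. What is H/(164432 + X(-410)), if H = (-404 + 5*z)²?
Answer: 351384/246439 ≈ 1.4258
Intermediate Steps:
X(K) = -8/3 + K/3
H = 234256 (H = (-404 + 5*(-16))² = (-404 - 80)² = (-484)² = 234256)
H/(164432 + X(-410)) = 234256/(164432 + (-8/3 + (⅓)*(-410))) = 234256/(164432 + (-8/3 - 410/3)) = 234256/(164432 - 418/3) = 234256/(492878/3) = 234256*(3/492878) = 351384/246439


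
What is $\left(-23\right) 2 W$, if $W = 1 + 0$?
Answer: $-46$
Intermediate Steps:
$W = 1$
$\left(-23\right) 2 W = \left(-23\right) 2 \cdot 1 = \left(-46\right) 1 = -46$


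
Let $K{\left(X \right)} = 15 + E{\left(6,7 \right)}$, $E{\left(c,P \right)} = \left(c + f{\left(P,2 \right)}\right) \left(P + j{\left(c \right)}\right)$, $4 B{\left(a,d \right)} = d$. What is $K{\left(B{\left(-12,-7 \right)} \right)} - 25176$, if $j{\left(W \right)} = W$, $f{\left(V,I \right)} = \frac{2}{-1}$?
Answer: $-25109$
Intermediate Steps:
$B{\left(a,d \right)} = \frac{d}{4}$
$f{\left(V,I \right)} = -2$ ($f{\left(V,I \right)} = 2 \left(-1\right) = -2$)
$E{\left(c,P \right)} = \left(-2 + c\right) \left(P + c\right)$ ($E{\left(c,P \right)} = \left(c - 2\right) \left(P + c\right) = \left(-2 + c\right) \left(P + c\right)$)
$K{\left(X \right)} = 67$ ($K{\left(X \right)} = 15 + \left(6^{2} - 14 - 12 + 7 \cdot 6\right) = 15 + \left(36 - 14 - 12 + 42\right) = 15 + 52 = 67$)
$K{\left(B{\left(-12,-7 \right)} \right)} - 25176 = 67 - 25176 = -25109$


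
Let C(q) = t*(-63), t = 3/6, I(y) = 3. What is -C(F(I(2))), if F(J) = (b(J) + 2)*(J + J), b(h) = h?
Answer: 63/2 ≈ 31.500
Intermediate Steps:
t = ½ (t = 3*(⅙) = ½ ≈ 0.50000)
F(J) = 2*J*(2 + J) (F(J) = (J + 2)*(J + J) = (2 + J)*(2*J) = 2*J*(2 + J))
C(q) = -63/2 (C(q) = (½)*(-63) = -63/2)
-C(F(I(2))) = -1*(-63/2) = 63/2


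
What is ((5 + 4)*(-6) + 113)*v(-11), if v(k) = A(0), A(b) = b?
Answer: 0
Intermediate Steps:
v(k) = 0
((5 + 4)*(-6) + 113)*v(-11) = ((5 + 4)*(-6) + 113)*0 = (9*(-6) + 113)*0 = (-54 + 113)*0 = 59*0 = 0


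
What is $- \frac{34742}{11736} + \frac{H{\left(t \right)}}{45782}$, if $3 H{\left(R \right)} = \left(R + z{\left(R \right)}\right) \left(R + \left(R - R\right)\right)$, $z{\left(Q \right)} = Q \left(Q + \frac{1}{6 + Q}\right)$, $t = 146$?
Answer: $\frac{25336629643}{1276081686} \approx 19.855$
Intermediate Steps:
$H{\left(R \right)} = \frac{R \left(R + \frac{R \left(1 + R^{2} + 6 R\right)}{6 + R}\right)}{3}$ ($H{\left(R \right)} = \frac{\left(R + \frac{R \left(1 + R^{2} + 6 R\right)}{6 + R}\right) \left(R + \left(R - R\right)\right)}{3} = \frac{\left(R + \frac{R \left(1 + R^{2} + 6 R\right)}{6 + R}\right) \left(R + 0\right)}{3} = \frac{\left(R + \frac{R \left(1 + R^{2} + 6 R\right)}{6 + R}\right) R}{3} = \frac{R \left(R + \frac{R \left(1 + R^{2} + 6 R\right)}{6 + R}\right)}{3}$)
$- \frac{34742}{11736} + \frac{H{\left(t \right)}}{45782} = - \frac{34742}{11736} + \frac{\frac{1}{3} \cdot 146^{2} \frac{1}{6 + 146} \left(7 + 146^{2} + 7 \cdot 146\right)}{45782} = \left(-34742\right) \frac{1}{11736} + \frac{1}{3} \cdot 21316 \cdot \frac{1}{152} \left(7 + 21316 + 1022\right) \frac{1}{45782} = - \frac{17371}{5868} + \frac{1}{3} \cdot 21316 \cdot \frac{1}{152} \cdot 22345 \cdot \frac{1}{45782} = - \frac{17371}{5868} + \frac{119076505}{114} \cdot \frac{1}{45782} = - \frac{17371}{5868} + \frac{119076505}{5219148} = \frac{25336629643}{1276081686}$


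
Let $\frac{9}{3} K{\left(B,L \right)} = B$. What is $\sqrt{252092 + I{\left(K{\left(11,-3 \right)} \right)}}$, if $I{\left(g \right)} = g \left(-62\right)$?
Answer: $\frac{\sqrt{2266782}}{3} \approx 501.86$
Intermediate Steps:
$K{\left(B,L \right)} = \frac{B}{3}$
$I{\left(g \right)} = - 62 g$
$\sqrt{252092 + I{\left(K{\left(11,-3 \right)} \right)}} = \sqrt{252092 - 62 \cdot \frac{1}{3} \cdot 11} = \sqrt{252092 - \frac{682}{3}} = \sqrt{\frac{755594}{3}} = \frac{\sqrt{2266782}}{3}$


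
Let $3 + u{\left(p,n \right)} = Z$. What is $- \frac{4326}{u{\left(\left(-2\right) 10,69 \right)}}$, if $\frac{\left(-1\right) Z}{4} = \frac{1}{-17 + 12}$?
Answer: $\frac{21630}{11} \approx 1966.4$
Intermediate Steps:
$Z = \frac{4}{5}$ ($Z = - \frac{4}{-17 + 12} = - \frac{4}{-5} = \left(-4\right) \left(- \frac{1}{5}\right) = \frac{4}{5} \approx 0.8$)
$u{\left(p,n \right)} = - \frac{11}{5}$ ($u{\left(p,n \right)} = -3 + \frac{4}{5} = - \frac{11}{5}$)
$- \frac{4326}{u{\left(\left(-2\right) 10,69 \right)}} = - \frac{4326}{- \frac{11}{5}} = \left(-4326\right) \left(- \frac{5}{11}\right) = \frac{21630}{11}$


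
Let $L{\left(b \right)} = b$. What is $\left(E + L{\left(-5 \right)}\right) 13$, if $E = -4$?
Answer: $-117$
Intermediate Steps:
$\left(E + L{\left(-5 \right)}\right) 13 = \left(-4 - 5\right) 13 = \left(-9\right) 13 = -117$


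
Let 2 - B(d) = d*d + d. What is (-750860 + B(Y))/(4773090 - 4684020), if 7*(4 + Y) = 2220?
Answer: -1387075/145481 ≈ -9.5344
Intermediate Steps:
Y = 2192/7 (Y = -4 + (⅐)*2220 = -4 + 2220/7 = 2192/7 ≈ 313.14)
B(d) = 2 - d - d² (B(d) = 2 - (d*d + d) = 2 - (d² + d) = 2 - (d + d²) = 2 + (-d - d²) = 2 - d - d²)
(-750860 + B(Y))/(4773090 - 4684020) = (-750860 + (2 - 1*2192/7 - (2192/7)²))/(4773090 - 4684020) = (-750860 + (2 - 2192/7 - 1*4804864/49))/89070 = (-750860 + (2 - 2192/7 - 4804864/49))*(1/89070) = (-750860 - 4820110/49)*(1/89070) = -41612250/49*1/89070 = -1387075/145481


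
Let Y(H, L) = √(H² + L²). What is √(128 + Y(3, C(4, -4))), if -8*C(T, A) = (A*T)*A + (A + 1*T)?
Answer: √(128 + √73) ≈ 11.685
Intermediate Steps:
C(T, A) = -A/8 - T/8 - T*A²/8 (C(T, A) = -((A*T)*A + (A + 1*T))/8 = -(T*A² + (A + T))/8 = -(A + T + T*A²)/8 = -A/8 - T/8 - T*A²/8)
√(128 + Y(3, C(4, -4))) = √(128 + √(3² + (-⅛*(-4) - ⅛*4 - ⅛*4*(-4)²)²)) = √(128 + √(9 + (½ - ½ - ⅛*4*16)²)) = √(128 + √(9 + (½ - ½ - 8)²)) = √(128 + √(9 + (-8)²)) = √(128 + √(9 + 64)) = √(128 + √73)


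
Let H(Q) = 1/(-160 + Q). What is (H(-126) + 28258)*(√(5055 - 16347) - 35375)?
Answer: -285893215125/286 + 8081787*I*√2823/143 ≈ -9.9963e+8 + 3.0028e+6*I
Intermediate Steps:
(H(-126) + 28258)*(√(5055 - 16347) - 35375) = (1/(-160 - 126) + 28258)*(√(5055 - 16347) - 35375) = (1/(-286) + 28258)*(√(-11292) - 35375) = (-1/286 + 28258)*(2*I*√2823 - 35375) = 8081787*(-35375 + 2*I*√2823)/286 = -285893215125/286 + 8081787*I*√2823/143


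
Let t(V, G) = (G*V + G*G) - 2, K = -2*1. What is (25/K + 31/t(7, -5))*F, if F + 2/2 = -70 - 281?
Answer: 15928/3 ≈ 5309.3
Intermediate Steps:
K = -2
t(V, G) = -2 + G² + G*V (t(V, G) = (G*V + G²) - 2 = (G² + G*V) - 2 = -2 + G² + G*V)
F = -352 (F = -1 + (-70 - 281) = -1 - 351 = -352)
(25/K + 31/t(7, -5))*F = (25/(-2) + 31/(-2 + (-5)² - 5*7))*(-352) = (25*(-½) + 31/(-2 + 25 - 35))*(-352) = (-25/2 + 31/(-12))*(-352) = (-25/2 + 31*(-1/12))*(-352) = (-25/2 - 31/12)*(-352) = -181/12*(-352) = 15928/3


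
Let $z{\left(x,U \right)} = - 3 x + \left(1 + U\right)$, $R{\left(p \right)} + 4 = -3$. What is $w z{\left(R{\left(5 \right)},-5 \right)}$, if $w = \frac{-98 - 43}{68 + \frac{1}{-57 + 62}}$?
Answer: $- \frac{11985}{341} \approx -35.147$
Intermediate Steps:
$R{\left(p \right)} = -7$ ($R{\left(p \right)} = -4 - 3 = -7$)
$z{\left(x,U \right)} = 1 + U - 3 x$
$w = - \frac{705}{341}$ ($w = - \frac{141}{68 + \frac{1}{5}} = - \frac{141}{\frac{341}{5}} = \left(-141\right) \frac{5}{341} = - \frac{705}{341} \approx -2.0674$)
$w z{\left(R{\left(5 \right)},-5 \right)} = - \frac{705 \left(1 - 5 - -21\right)}{341} = - \frac{705 \left(1 - 5 + 21\right)}{341} = \left(- \frac{705}{341}\right) 17 = - \frac{11985}{341}$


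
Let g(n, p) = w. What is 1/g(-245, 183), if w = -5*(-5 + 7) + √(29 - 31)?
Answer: -5/51 - I*√2/102 ≈ -0.098039 - 0.013865*I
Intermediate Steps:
w = -10 + I*√2 (w = -5*2 + √(-2) = -10 + I*√2 ≈ -10.0 + 1.4142*I)
g(n, p) = -10 + I*√2
1/g(-245, 183) = 1/(-10 + I*√2)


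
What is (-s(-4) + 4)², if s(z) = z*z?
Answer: 144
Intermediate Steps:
s(z) = z²
(-s(-4) + 4)² = (-1*(-4)² + 4)² = (-1*16 + 4)² = (-16 + 4)² = (-12)² = 144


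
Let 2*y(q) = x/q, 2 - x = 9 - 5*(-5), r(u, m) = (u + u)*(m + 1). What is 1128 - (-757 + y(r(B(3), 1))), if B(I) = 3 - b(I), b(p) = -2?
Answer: 9429/5 ≈ 1885.8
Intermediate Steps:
B(I) = 5 (B(I) = 3 - 1*(-2) = 3 + 2 = 5)
r(u, m) = 2*u*(1 + m) (r(u, m) = (2*u)*(1 + m) = 2*u*(1 + m))
x = -32 (x = 2 - (9 - 5*(-5)) = 2 - (9 - 1*(-25)) = 2 - (9 + 25) = 2 - 1*34 = 2 - 34 = -32)
y(q) = -16/q (y(q) = (-32/q)/2 = -16/q)
1128 - (-757 + y(r(B(3), 1))) = 1128 - (-757 - 16*1/(10*(1 + 1))) = 1128 - (-757 - 16/(2*5*2)) = 1128 - (-757 - 16/20) = 1128 - (-757 - 16*1/20) = 1128 - (-757 - ⅘) = 1128 - 1*(-3789/5) = 1128 + 3789/5 = 9429/5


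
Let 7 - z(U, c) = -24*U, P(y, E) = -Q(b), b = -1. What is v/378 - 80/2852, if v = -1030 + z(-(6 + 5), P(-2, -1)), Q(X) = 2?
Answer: -102799/29946 ≈ -3.4328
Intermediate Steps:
P(y, E) = -2 (P(y, E) = -1*2 = -2)
z(U, c) = 7 + 24*U (z(U, c) = 7 - (-24)*U = 7 + 24*U)
v = -1287 (v = -1030 + (7 + 24*(-(6 + 5))) = -1030 + (7 + 24*(-1*11)) = -1030 + (7 + 24*(-11)) = -1030 + (7 - 264) = -1030 - 257 = -1287)
v/378 - 80/2852 = -1287/378 - 80/2852 = -1287*1/378 - 80*1/2852 = -143/42 - 20/713 = -102799/29946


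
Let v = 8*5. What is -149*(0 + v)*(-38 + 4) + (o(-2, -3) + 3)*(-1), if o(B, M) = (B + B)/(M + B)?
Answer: 1013181/5 ≈ 2.0264e+5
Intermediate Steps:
v = 40
o(B, M) = 2*B/(B + M) (o(B, M) = (2*B)/(B + M) = 2*B/(B + M))
-149*(0 + v)*(-38 + 4) + (o(-2, -3) + 3)*(-1) = -149*(0 + 40)*(-38 + 4) + (2*(-2)/(-2 - 3) + 3)*(-1) = -5960*(-34) + (2*(-2)/(-5) + 3)*(-1) = -149*(-1360) + (2*(-2)*(-⅕) + 3)*(-1) = 202640 + (⅘ + 3)*(-1) = 202640 + (19/5)*(-1) = 202640 - 19/5 = 1013181/5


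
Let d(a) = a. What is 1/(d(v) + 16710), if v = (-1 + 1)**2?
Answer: 1/16710 ≈ 5.9844e-5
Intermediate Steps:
v = 0 (v = 0**2 = 0)
1/(d(v) + 16710) = 1/(0 + 16710) = 1/16710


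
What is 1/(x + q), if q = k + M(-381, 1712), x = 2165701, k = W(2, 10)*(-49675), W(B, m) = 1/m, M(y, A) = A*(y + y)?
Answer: 2/1712379 ≈ 1.1680e-6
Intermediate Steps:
M(y, A) = 2*A*y (M(y, A) = A*(2*y) = 2*A*y)
k = -9935/2 (k = -49675/10 = (⅒)*(-49675) = -9935/2 ≈ -4967.5)
q = -2619023/2 (q = -9935/2 + 2*1712*(-381) = -9935/2 - 1304544 = -2619023/2 ≈ -1.3095e+6)
1/(x + q) = 1/(2165701 - 2619023/2) = 1/(1712379/2) = 2/1712379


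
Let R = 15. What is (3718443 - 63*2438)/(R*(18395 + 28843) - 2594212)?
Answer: -3564849/1885642 ≈ -1.8905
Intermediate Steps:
(3718443 - 63*2438)/(R*(18395 + 28843) - 2594212) = (3718443 - 63*2438)/(15*(18395 + 28843) - 2594212) = (3718443 - 153594)/(15*47238 - 2594212) = 3564849/(708570 - 2594212) = 3564849/(-1885642) = 3564849*(-1/1885642) = -3564849/1885642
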